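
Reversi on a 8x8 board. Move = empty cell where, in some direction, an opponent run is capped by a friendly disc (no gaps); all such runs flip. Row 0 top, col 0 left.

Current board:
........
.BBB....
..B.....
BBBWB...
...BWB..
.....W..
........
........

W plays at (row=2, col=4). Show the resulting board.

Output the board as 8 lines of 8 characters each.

Answer: ........
.BBB....
..B.W...
BBBWW...
...BWB..
.....W..
........
........

Derivation:
Place W at (2,4); scan 8 dirs for brackets.
Dir NW: opp run (1,3), next='.' -> no flip
Dir N: first cell '.' (not opp) -> no flip
Dir NE: first cell '.' (not opp) -> no flip
Dir W: first cell '.' (not opp) -> no flip
Dir E: first cell '.' (not opp) -> no flip
Dir SW: first cell 'W' (not opp) -> no flip
Dir S: opp run (3,4) capped by W -> flip
Dir SE: first cell '.' (not opp) -> no flip
All flips: (3,4)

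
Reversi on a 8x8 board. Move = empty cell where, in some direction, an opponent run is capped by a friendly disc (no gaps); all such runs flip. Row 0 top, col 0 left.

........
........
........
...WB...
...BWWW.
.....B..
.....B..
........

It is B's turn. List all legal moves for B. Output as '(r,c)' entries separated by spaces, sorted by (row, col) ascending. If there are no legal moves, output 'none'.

Answer: (2,2) (2,3) (3,2) (3,5) (3,7) (4,7) (5,4) (5,6)

Derivation:
(2,2): flips 2 -> legal
(2,3): flips 1 -> legal
(2,4): no bracket -> illegal
(3,2): flips 1 -> legal
(3,5): flips 1 -> legal
(3,6): no bracket -> illegal
(3,7): flips 1 -> legal
(4,2): no bracket -> illegal
(4,7): flips 3 -> legal
(5,3): no bracket -> illegal
(5,4): flips 1 -> legal
(5,6): flips 1 -> legal
(5,7): no bracket -> illegal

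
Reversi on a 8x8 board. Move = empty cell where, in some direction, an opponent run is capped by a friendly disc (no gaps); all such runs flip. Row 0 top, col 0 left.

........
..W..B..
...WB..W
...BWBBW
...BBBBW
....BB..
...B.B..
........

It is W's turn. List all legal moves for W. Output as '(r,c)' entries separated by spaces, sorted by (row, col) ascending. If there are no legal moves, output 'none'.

Answer: (1,4) (2,5) (3,2) (4,2) (5,2) (5,3) (5,6) (6,4) (7,2)

Derivation:
(0,4): no bracket -> illegal
(0,5): no bracket -> illegal
(0,6): no bracket -> illegal
(1,3): no bracket -> illegal
(1,4): flips 1 -> legal
(1,6): no bracket -> illegal
(2,2): no bracket -> illegal
(2,5): flips 2 -> legal
(2,6): no bracket -> illegal
(3,2): flips 1 -> legal
(4,2): flips 4 -> legal
(5,2): flips 1 -> legal
(5,3): flips 2 -> legal
(5,6): flips 1 -> legal
(5,7): no bracket -> illegal
(6,2): no bracket -> illegal
(6,4): flips 4 -> legal
(6,6): no bracket -> illegal
(7,2): flips 4 -> legal
(7,3): no bracket -> illegal
(7,4): no bracket -> illegal
(7,5): no bracket -> illegal
(7,6): no bracket -> illegal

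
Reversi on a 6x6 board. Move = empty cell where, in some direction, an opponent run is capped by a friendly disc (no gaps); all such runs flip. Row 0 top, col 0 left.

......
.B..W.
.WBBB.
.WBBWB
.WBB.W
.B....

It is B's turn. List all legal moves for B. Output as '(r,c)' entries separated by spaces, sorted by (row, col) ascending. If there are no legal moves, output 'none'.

Answer: (0,4) (0,5) (1,0) (2,0) (2,5) (3,0) (4,0) (4,4) (5,0) (5,5)

Derivation:
(0,3): no bracket -> illegal
(0,4): flips 1 -> legal
(0,5): flips 1 -> legal
(1,0): flips 1 -> legal
(1,2): no bracket -> illegal
(1,3): no bracket -> illegal
(1,5): no bracket -> illegal
(2,0): flips 2 -> legal
(2,5): flips 1 -> legal
(3,0): flips 1 -> legal
(4,0): flips 2 -> legal
(4,4): flips 1 -> legal
(5,0): flips 1 -> legal
(5,2): no bracket -> illegal
(5,4): no bracket -> illegal
(5,5): flips 1 -> legal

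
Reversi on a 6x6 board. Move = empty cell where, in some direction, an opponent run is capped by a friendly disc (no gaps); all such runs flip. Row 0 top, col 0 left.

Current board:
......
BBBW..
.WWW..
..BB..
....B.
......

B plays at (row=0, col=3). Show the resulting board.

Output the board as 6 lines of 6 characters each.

Answer: ...B..
BBBB..
.WWB..
..BB..
....B.
......

Derivation:
Place B at (0,3); scan 8 dirs for brackets.
Dir NW: edge -> no flip
Dir N: edge -> no flip
Dir NE: edge -> no flip
Dir W: first cell '.' (not opp) -> no flip
Dir E: first cell '.' (not opp) -> no flip
Dir SW: first cell 'B' (not opp) -> no flip
Dir S: opp run (1,3) (2,3) capped by B -> flip
Dir SE: first cell '.' (not opp) -> no flip
All flips: (1,3) (2,3)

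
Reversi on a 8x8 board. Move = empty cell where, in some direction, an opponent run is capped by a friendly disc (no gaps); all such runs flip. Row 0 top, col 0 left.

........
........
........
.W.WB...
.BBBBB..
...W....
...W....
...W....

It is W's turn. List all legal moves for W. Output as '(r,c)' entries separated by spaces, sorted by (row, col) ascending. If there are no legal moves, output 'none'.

Answer: (3,5) (5,1) (5,5)

Derivation:
(2,3): no bracket -> illegal
(2,4): no bracket -> illegal
(2,5): no bracket -> illegal
(3,0): no bracket -> illegal
(3,2): no bracket -> illegal
(3,5): flips 2 -> legal
(3,6): no bracket -> illegal
(4,0): no bracket -> illegal
(4,6): no bracket -> illegal
(5,0): no bracket -> illegal
(5,1): flips 2 -> legal
(5,2): no bracket -> illegal
(5,4): no bracket -> illegal
(5,5): flips 1 -> legal
(5,6): no bracket -> illegal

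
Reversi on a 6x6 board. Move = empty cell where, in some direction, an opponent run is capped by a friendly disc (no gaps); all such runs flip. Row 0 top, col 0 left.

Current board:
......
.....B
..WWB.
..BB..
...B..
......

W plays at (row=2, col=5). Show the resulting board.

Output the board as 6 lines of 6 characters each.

Place W at (2,5); scan 8 dirs for brackets.
Dir NW: first cell '.' (not opp) -> no flip
Dir N: opp run (1,5), next='.' -> no flip
Dir NE: edge -> no flip
Dir W: opp run (2,4) capped by W -> flip
Dir E: edge -> no flip
Dir SW: first cell '.' (not opp) -> no flip
Dir S: first cell '.' (not opp) -> no flip
Dir SE: edge -> no flip
All flips: (2,4)

Answer: ......
.....B
..WWWW
..BB..
...B..
......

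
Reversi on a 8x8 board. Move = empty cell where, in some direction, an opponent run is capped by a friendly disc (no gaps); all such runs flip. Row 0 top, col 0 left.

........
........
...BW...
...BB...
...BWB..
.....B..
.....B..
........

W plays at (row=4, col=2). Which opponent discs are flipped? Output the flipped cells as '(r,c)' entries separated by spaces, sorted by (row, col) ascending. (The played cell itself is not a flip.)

Answer: (3,3) (4,3)

Derivation:
Dir NW: first cell '.' (not opp) -> no flip
Dir N: first cell '.' (not opp) -> no flip
Dir NE: opp run (3,3) capped by W -> flip
Dir W: first cell '.' (not opp) -> no flip
Dir E: opp run (4,3) capped by W -> flip
Dir SW: first cell '.' (not opp) -> no flip
Dir S: first cell '.' (not opp) -> no flip
Dir SE: first cell '.' (not opp) -> no flip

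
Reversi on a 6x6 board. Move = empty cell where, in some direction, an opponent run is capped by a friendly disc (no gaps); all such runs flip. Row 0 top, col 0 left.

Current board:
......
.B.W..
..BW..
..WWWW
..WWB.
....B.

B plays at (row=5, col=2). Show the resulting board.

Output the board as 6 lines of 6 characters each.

Place B at (5,2); scan 8 dirs for brackets.
Dir NW: first cell '.' (not opp) -> no flip
Dir N: opp run (4,2) (3,2) capped by B -> flip
Dir NE: opp run (4,3) (3,4), next='.' -> no flip
Dir W: first cell '.' (not opp) -> no flip
Dir E: first cell '.' (not opp) -> no flip
Dir SW: edge -> no flip
Dir S: edge -> no flip
Dir SE: edge -> no flip
All flips: (3,2) (4,2)

Answer: ......
.B.W..
..BW..
..BWWW
..BWB.
..B.B.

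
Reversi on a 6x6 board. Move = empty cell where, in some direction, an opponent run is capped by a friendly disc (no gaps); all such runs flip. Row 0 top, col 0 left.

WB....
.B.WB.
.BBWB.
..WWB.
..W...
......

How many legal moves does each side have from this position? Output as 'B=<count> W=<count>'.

-- B to move --
(0,2): flips 1 -> legal
(0,3): no bracket -> illegal
(0,4): flips 1 -> legal
(1,0): no bracket -> illegal
(1,2): flips 2 -> legal
(3,1): flips 2 -> legal
(4,1): flips 2 -> legal
(4,3): flips 1 -> legal
(4,4): flips 1 -> legal
(5,1): flips 2 -> legal
(5,2): flips 2 -> legal
(5,3): no bracket -> illegal
B mobility = 9
-- W to move --
(0,2): flips 1 -> legal
(0,3): no bracket -> illegal
(0,4): no bracket -> illegal
(0,5): flips 1 -> legal
(1,0): flips 1 -> legal
(1,2): flips 1 -> legal
(1,5): flips 2 -> legal
(2,0): flips 2 -> legal
(2,5): flips 1 -> legal
(3,0): no bracket -> illegal
(3,1): flips 1 -> legal
(3,5): flips 2 -> legal
(4,3): no bracket -> illegal
(4,4): no bracket -> illegal
(4,5): flips 1 -> legal
W mobility = 10

Answer: B=9 W=10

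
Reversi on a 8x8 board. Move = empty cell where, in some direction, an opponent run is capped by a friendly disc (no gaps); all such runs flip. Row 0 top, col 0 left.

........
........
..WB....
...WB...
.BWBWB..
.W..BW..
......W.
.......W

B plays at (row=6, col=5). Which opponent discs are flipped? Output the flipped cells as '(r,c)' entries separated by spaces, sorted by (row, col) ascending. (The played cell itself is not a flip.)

Dir NW: first cell 'B' (not opp) -> no flip
Dir N: opp run (5,5) capped by B -> flip
Dir NE: first cell '.' (not opp) -> no flip
Dir W: first cell '.' (not opp) -> no flip
Dir E: opp run (6,6), next='.' -> no flip
Dir SW: first cell '.' (not opp) -> no flip
Dir S: first cell '.' (not opp) -> no flip
Dir SE: first cell '.' (not opp) -> no flip

Answer: (5,5)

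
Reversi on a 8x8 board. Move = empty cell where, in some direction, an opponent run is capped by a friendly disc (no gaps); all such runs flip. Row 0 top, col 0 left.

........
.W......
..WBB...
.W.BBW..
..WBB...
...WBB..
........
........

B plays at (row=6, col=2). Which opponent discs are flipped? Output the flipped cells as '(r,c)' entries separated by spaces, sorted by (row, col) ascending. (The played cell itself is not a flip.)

Answer: (5,3)

Derivation:
Dir NW: first cell '.' (not opp) -> no flip
Dir N: first cell '.' (not opp) -> no flip
Dir NE: opp run (5,3) capped by B -> flip
Dir W: first cell '.' (not opp) -> no flip
Dir E: first cell '.' (not opp) -> no flip
Dir SW: first cell '.' (not opp) -> no flip
Dir S: first cell '.' (not opp) -> no flip
Dir SE: first cell '.' (not opp) -> no flip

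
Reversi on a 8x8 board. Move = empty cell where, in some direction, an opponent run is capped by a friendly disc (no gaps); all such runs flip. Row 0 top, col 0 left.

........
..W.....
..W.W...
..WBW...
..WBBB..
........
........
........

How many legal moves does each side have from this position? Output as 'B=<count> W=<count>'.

-- B to move --
(0,1): no bracket -> illegal
(0,2): no bracket -> illegal
(0,3): no bracket -> illegal
(1,1): flips 1 -> legal
(1,3): no bracket -> illegal
(1,4): flips 2 -> legal
(1,5): flips 1 -> legal
(2,1): flips 1 -> legal
(2,3): flips 1 -> legal
(2,5): flips 1 -> legal
(3,1): flips 1 -> legal
(3,5): flips 1 -> legal
(4,1): flips 1 -> legal
(5,1): flips 1 -> legal
(5,2): no bracket -> illegal
(5,3): no bracket -> illegal
B mobility = 10
-- W to move --
(2,3): no bracket -> illegal
(3,5): no bracket -> illegal
(3,6): no bracket -> illegal
(4,6): flips 3 -> legal
(5,2): flips 1 -> legal
(5,3): no bracket -> illegal
(5,4): flips 2 -> legal
(5,5): flips 2 -> legal
(5,6): flips 1 -> legal
W mobility = 5

Answer: B=10 W=5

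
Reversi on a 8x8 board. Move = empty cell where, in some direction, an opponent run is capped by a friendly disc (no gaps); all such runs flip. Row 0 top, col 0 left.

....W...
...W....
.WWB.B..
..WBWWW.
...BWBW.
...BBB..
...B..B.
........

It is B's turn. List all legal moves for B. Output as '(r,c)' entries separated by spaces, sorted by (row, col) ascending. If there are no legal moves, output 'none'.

(0,2): no bracket -> illegal
(0,3): flips 1 -> legal
(0,5): no bracket -> illegal
(1,0): flips 2 -> legal
(1,1): flips 1 -> legal
(1,2): no bracket -> illegal
(1,4): no bracket -> illegal
(1,5): no bracket -> illegal
(2,0): flips 2 -> legal
(2,4): flips 2 -> legal
(2,6): flips 2 -> legal
(2,7): flips 1 -> legal
(3,0): no bracket -> illegal
(3,1): flips 1 -> legal
(3,7): flips 4 -> legal
(4,1): flips 1 -> legal
(4,2): no bracket -> illegal
(4,7): flips 2 -> legal
(5,6): no bracket -> illegal
(5,7): no bracket -> illegal

Answer: (0,3) (1,0) (1,1) (2,0) (2,4) (2,6) (2,7) (3,1) (3,7) (4,1) (4,7)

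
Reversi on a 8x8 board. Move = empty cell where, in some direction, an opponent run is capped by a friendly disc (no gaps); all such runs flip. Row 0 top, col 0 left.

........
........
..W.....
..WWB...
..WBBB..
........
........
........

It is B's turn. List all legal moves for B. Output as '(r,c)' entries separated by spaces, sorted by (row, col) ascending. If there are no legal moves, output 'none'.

Answer: (1,1) (2,1) (2,3) (3,1) (4,1)

Derivation:
(1,1): flips 2 -> legal
(1,2): no bracket -> illegal
(1,3): no bracket -> illegal
(2,1): flips 1 -> legal
(2,3): flips 1 -> legal
(2,4): no bracket -> illegal
(3,1): flips 2 -> legal
(4,1): flips 1 -> legal
(5,1): no bracket -> illegal
(5,2): no bracket -> illegal
(5,3): no bracket -> illegal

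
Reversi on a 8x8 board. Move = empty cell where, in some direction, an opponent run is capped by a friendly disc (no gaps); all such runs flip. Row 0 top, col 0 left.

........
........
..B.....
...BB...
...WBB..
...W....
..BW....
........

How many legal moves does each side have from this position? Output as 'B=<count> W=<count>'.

-- B to move --
(3,2): no bracket -> illegal
(4,2): flips 1 -> legal
(5,2): flips 1 -> legal
(5,4): no bracket -> illegal
(6,4): flips 1 -> legal
(7,2): no bracket -> illegal
(7,3): flips 3 -> legal
(7,4): no bracket -> illegal
B mobility = 4
-- W to move --
(1,1): no bracket -> illegal
(1,2): no bracket -> illegal
(1,3): no bracket -> illegal
(2,1): no bracket -> illegal
(2,3): flips 1 -> legal
(2,4): no bracket -> illegal
(2,5): flips 1 -> legal
(3,1): no bracket -> illegal
(3,2): no bracket -> illegal
(3,5): flips 1 -> legal
(3,6): no bracket -> illegal
(4,2): no bracket -> illegal
(4,6): flips 2 -> legal
(5,1): no bracket -> illegal
(5,2): no bracket -> illegal
(5,4): no bracket -> illegal
(5,5): no bracket -> illegal
(5,6): no bracket -> illegal
(6,1): flips 1 -> legal
(7,1): flips 1 -> legal
(7,2): no bracket -> illegal
(7,3): no bracket -> illegal
W mobility = 6

Answer: B=4 W=6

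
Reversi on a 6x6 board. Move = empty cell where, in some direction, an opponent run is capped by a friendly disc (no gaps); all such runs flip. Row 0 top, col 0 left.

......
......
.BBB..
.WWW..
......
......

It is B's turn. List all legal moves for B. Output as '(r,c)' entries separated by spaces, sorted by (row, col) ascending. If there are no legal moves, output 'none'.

(2,0): no bracket -> illegal
(2,4): no bracket -> illegal
(3,0): no bracket -> illegal
(3,4): no bracket -> illegal
(4,0): flips 1 -> legal
(4,1): flips 2 -> legal
(4,2): flips 1 -> legal
(4,3): flips 2 -> legal
(4,4): flips 1 -> legal

Answer: (4,0) (4,1) (4,2) (4,3) (4,4)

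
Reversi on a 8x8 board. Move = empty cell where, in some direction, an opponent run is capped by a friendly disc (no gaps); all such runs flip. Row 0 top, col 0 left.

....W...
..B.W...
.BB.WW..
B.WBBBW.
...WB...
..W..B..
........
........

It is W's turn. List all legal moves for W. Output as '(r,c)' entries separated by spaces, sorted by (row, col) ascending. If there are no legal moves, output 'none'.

(0,1): no bracket -> illegal
(0,2): flips 2 -> legal
(0,3): no bracket -> illegal
(1,0): flips 1 -> legal
(1,1): no bracket -> illegal
(1,3): no bracket -> illegal
(2,0): no bracket -> illegal
(2,3): flips 1 -> legal
(2,6): no bracket -> illegal
(3,1): no bracket -> illegal
(4,0): no bracket -> illegal
(4,1): no bracket -> illegal
(4,2): flips 1 -> legal
(4,5): flips 2 -> legal
(4,6): flips 1 -> legal
(5,3): no bracket -> illegal
(5,4): flips 2 -> legal
(5,6): no bracket -> illegal
(6,4): no bracket -> illegal
(6,5): no bracket -> illegal
(6,6): no bracket -> illegal

Answer: (0,2) (1,0) (2,3) (4,2) (4,5) (4,6) (5,4)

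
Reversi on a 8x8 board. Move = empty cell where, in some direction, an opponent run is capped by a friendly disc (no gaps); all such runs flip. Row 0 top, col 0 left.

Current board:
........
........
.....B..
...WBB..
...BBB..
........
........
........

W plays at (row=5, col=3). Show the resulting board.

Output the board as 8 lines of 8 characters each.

Place W at (5,3); scan 8 dirs for brackets.
Dir NW: first cell '.' (not opp) -> no flip
Dir N: opp run (4,3) capped by W -> flip
Dir NE: opp run (4,4) (3,5), next='.' -> no flip
Dir W: first cell '.' (not opp) -> no flip
Dir E: first cell '.' (not opp) -> no flip
Dir SW: first cell '.' (not opp) -> no flip
Dir S: first cell '.' (not opp) -> no flip
Dir SE: first cell '.' (not opp) -> no flip
All flips: (4,3)

Answer: ........
........
.....B..
...WBB..
...WBB..
...W....
........
........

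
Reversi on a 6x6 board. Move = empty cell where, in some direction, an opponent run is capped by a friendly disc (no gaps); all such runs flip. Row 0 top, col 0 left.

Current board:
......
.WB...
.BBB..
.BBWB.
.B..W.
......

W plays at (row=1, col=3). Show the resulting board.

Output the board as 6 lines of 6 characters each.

Place W at (1,3); scan 8 dirs for brackets.
Dir NW: first cell '.' (not opp) -> no flip
Dir N: first cell '.' (not opp) -> no flip
Dir NE: first cell '.' (not opp) -> no flip
Dir W: opp run (1,2) capped by W -> flip
Dir E: first cell '.' (not opp) -> no flip
Dir SW: opp run (2,2) (3,1), next='.' -> no flip
Dir S: opp run (2,3) capped by W -> flip
Dir SE: first cell '.' (not opp) -> no flip
All flips: (1,2) (2,3)

Answer: ......
.WWW..
.BBW..
.BBWB.
.B..W.
......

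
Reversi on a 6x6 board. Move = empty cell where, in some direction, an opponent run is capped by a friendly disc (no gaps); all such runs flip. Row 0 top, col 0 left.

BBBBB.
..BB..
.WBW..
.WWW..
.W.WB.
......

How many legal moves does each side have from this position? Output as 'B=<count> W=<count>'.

-- B to move --
(1,0): no bracket -> illegal
(1,1): no bracket -> illegal
(1,4): no bracket -> illegal
(2,0): flips 1 -> legal
(2,4): flips 1 -> legal
(3,0): flips 1 -> legal
(3,4): flips 1 -> legal
(4,0): flips 1 -> legal
(4,2): flips 2 -> legal
(5,0): no bracket -> illegal
(5,1): no bracket -> illegal
(5,2): no bracket -> illegal
(5,3): flips 3 -> legal
(5,4): no bracket -> illegal
B mobility = 7
-- W to move --
(0,5): no bracket -> illegal
(1,0): no bracket -> illegal
(1,1): flips 1 -> legal
(1,4): no bracket -> illegal
(1,5): no bracket -> illegal
(2,4): no bracket -> illegal
(3,4): no bracket -> illegal
(3,5): no bracket -> illegal
(4,5): flips 1 -> legal
(5,3): no bracket -> illegal
(5,4): no bracket -> illegal
(5,5): flips 1 -> legal
W mobility = 3

Answer: B=7 W=3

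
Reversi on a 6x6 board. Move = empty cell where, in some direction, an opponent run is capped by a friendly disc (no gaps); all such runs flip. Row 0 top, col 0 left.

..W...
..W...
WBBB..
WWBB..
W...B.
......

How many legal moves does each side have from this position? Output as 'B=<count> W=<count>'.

Answer: B=3 W=5

Derivation:
-- B to move --
(0,1): flips 1 -> legal
(0,3): flips 1 -> legal
(1,0): no bracket -> illegal
(1,1): no bracket -> illegal
(1,3): no bracket -> illegal
(4,1): flips 1 -> legal
(4,2): no bracket -> illegal
(5,0): no bracket -> illegal
(5,1): no bracket -> illegal
B mobility = 3
-- W to move --
(1,0): no bracket -> illegal
(1,1): flips 1 -> legal
(1,3): flips 1 -> legal
(1,4): no bracket -> illegal
(2,4): flips 3 -> legal
(3,4): flips 3 -> legal
(3,5): no bracket -> illegal
(4,1): no bracket -> illegal
(4,2): flips 2 -> legal
(4,3): no bracket -> illegal
(4,5): no bracket -> illegal
(5,3): no bracket -> illegal
(5,4): no bracket -> illegal
(5,5): no bracket -> illegal
W mobility = 5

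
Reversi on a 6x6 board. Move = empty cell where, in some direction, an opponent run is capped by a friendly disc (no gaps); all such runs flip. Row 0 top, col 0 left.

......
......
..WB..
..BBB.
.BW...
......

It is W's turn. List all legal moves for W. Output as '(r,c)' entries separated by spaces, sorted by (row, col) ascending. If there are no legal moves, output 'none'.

(1,2): no bracket -> illegal
(1,3): no bracket -> illegal
(1,4): no bracket -> illegal
(2,1): no bracket -> illegal
(2,4): flips 2 -> legal
(2,5): no bracket -> illegal
(3,0): no bracket -> illegal
(3,1): no bracket -> illegal
(3,5): no bracket -> illegal
(4,0): flips 1 -> legal
(4,3): no bracket -> illegal
(4,4): flips 1 -> legal
(4,5): no bracket -> illegal
(5,0): no bracket -> illegal
(5,1): no bracket -> illegal
(5,2): no bracket -> illegal

Answer: (2,4) (4,0) (4,4)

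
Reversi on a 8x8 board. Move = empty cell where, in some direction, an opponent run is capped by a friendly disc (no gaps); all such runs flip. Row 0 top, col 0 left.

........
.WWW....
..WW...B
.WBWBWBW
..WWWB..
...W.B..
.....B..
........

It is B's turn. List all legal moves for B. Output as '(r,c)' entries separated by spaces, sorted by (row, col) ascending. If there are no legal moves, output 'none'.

(0,0): flips 4 -> legal
(0,1): flips 2 -> legal
(0,2): flips 2 -> legal
(0,3): no bracket -> illegal
(0,4): no bracket -> illegal
(1,0): no bracket -> illegal
(1,4): flips 1 -> legal
(2,0): no bracket -> illegal
(2,1): no bracket -> illegal
(2,4): no bracket -> illegal
(2,5): flips 1 -> legal
(2,6): no bracket -> illegal
(3,0): flips 1 -> legal
(4,0): no bracket -> illegal
(4,1): flips 3 -> legal
(4,6): no bracket -> illegal
(4,7): flips 1 -> legal
(5,1): no bracket -> illegal
(5,2): flips 2 -> legal
(5,4): flips 2 -> legal
(6,2): no bracket -> illegal
(6,3): no bracket -> illegal
(6,4): no bracket -> illegal

Answer: (0,0) (0,1) (0,2) (1,4) (2,5) (3,0) (4,1) (4,7) (5,2) (5,4)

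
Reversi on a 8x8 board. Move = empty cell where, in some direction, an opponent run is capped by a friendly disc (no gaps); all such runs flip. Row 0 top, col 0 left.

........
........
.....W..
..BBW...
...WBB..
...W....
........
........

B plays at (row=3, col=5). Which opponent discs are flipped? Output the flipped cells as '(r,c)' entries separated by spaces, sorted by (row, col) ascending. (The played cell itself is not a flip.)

Dir NW: first cell '.' (not opp) -> no flip
Dir N: opp run (2,5), next='.' -> no flip
Dir NE: first cell '.' (not opp) -> no flip
Dir W: opp run (3,4) capped by B -> flip
Dir E: first cell '.' (not opp) -> no flip
Dir SW: first cell 'B' (not opp) -> no flip
Dir S: first cell 'B' (not opp) -> no flip
Dir SE: first cell '.' (not opp) -> no flip

Answer: (3,4)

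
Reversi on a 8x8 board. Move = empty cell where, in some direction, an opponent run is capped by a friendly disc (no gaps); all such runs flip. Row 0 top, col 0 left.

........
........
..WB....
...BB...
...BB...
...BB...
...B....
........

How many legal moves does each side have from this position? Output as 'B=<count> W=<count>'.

-- B to move --
(1,1): flips 1 -> legal
(1,2): no bracket -> illegal
(1,3): no bracket -> illegal
(2,1): flips 1 -> legal
(3,1): no bracket -> illegal
(3,2): no bracket -> illegal
B mobility = 2
-- W to move --
(1,2): no bracket -> illegal
(1,3): no bracket -> illegal
(1,4): no bracket -> illegal
(2,4): flips 1 -> legal
(2,5): no bracket -> illegal
(3,2): no bracket -> illegal
(3,5): no bracket -> illegal
(4,2): no bracket -> illegal
(4,5): no bracket -> illegal
(5,2): no bracket -> illegal
(5,5): flips 2 -> legal
(6,2): no bracket -> illegal
(6,4): no bracket -> illegal
(6,5): no bracket -> illegal
(7,2): no bracket -> illegal
(7,3): no bracket -> illegal
(7,4): no bracket -> illegal
W mobility = 2

Answer: B=2 W=2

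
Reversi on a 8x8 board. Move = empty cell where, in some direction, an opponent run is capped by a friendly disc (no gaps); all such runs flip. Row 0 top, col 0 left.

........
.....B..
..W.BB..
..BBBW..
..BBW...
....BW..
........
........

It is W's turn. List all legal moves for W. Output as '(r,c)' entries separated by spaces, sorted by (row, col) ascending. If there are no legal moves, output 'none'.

(0,4): no bracket -> illegal
(0,5): flips 2 -> legal
(0,6): no bracket -> illegal
(1,3): flips 1 -> legal
(1,4): flips 2 -> legal
(1,6): no bracket -> illegal
(2,1): no bracket -> illegal
(2,3): no bracket -> illegal
(2,6): no bracket -> illegal
(3,1): flips 3 -> legal
(3,6): no bracket -> illegal
(4,1): flips 2 -> legal
(4,5): no bracket -> illegal
(5,1): no bracket -> illegal
(5,2): flips 2 -> legal
(5,3): flips 1 -> legal
(6,3): no bracket -> illegal
(6,4): flips 1 -> legal
(6,5): no bracket -> illegal

Answer: (0,5) (1,3) (1,4) (3,1) (4,1) (5,2) (5,3) (6,4)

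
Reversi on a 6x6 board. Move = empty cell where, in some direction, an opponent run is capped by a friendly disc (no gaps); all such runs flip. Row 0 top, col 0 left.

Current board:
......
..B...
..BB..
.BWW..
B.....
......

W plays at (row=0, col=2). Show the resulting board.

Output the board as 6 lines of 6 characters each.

Place W at (0,2); scan 8 dirs for brackets.
Dir NW: edge -> no flip
Dir N: edge -> no flip
Dir NE: edge -> no flip
Dir W: first cell '.' (not opp) -> no flip
Dir E: first cell '.' (not opp) -> no flip
Dir SW: first cell '.' (not opp) -> no flip
Dir S: opp run (1,2) (2,2) capped by W -> flip
Dir SE: first cell '.' (not opp) -> no flip
All flips: (1,2) (2,2)

Answer: ..W...
..W...
..WB..
.BWW..
B.....
......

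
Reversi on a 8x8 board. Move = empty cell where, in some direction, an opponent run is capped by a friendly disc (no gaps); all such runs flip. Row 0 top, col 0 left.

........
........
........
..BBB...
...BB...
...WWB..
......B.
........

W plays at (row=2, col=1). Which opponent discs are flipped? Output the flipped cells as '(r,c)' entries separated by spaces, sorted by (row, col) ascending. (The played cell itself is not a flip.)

Dir NW: first cell '.' (not opp) -> no flip
Dir N: first cell '.' (not opp) -> no flip
Dir NE: first cell '.' (not opp) -> no flip
Dir W: first cell '.' (not opp) -> no flip
Dir E: first cell '.' (not opp) -> no flip
Dir SW: first cell '.' (not opp) -> no flip
Dir S: first cell '.' (not opp) -> no flip
Dir SE: opp run (3,2) (4,3) capped by W -> flip

Answer: (3,2) (4,3)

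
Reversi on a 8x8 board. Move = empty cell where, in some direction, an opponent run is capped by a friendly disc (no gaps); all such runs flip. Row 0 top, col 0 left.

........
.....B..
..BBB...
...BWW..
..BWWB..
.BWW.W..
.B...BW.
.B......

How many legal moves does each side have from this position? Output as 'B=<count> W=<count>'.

Answer: B=9 W=13

Derivation:
-- B to move --
(2,5): flips 4 -> legal
(2,6): no bracket -> illegal
(3,2): no bracket -> illegal
(3,6): flips 2 -> legal
(4,1): no bracket -> illegal
(4,6): flips 1 -> legal
(5,4): flips 4 -> legal
(5,6): no bracket -> illegal
(5,7): no bracket -> illegal
(6,2): flips 1 -> legal
(6,3): flips 2 -> legal
(6,4): flips 1 -> legal
(6,7): flips 1 -> legal
(7,5): no bracket -> illegal
(7,6): no bracket -> illegal
(7,7): flips 3 -> legal
B mobility = 9
-- W to move --
(0,4): no bracket -> illegal
(0,5): no bracket -> illegal
(0,6): no bracket -> illegal
(1,1): flips 2 -> legal
(1,2): flips 1 -> legal
(1,3): flips 3 -> legal
(1,4): flips 1 -> legal
(1,6): no bracket -> illegal
(2,1): no bracket -> illegal
(2,5): no bracket -> illegal
(2,6): no bracket -> illegal
(3,1): flips 1 -> legal
(3,2): flips 2 -> legal
(3,6): no bracket -> illegal
(4,0): no bracket -> illegal
(4,1): flips 1 -> legal
(4,6): flips 1 -> legal
(5,0): flips 1 -> legal
(5,4): no bracket -> illegal
(5,6): flips 1 -> legal
(6,0): no bracket -> illegal
(6,2): no bracket -> illegal
(6,4): flips 1 -> legal
(7,0): flips 1 -> legal
(7,2): no bracket -> illegal
(7,4): no bracket -> illegal
(7,5): flips 1 -> legal
(7,6): no bracket -> illegal
W mobility = 13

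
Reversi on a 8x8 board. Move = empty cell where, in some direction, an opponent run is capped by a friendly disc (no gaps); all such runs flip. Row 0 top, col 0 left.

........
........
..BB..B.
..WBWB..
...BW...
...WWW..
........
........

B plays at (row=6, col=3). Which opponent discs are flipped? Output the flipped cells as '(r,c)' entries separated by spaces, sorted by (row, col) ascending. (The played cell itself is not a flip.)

Answer: (5,3)

Derivation:
Dir NW: first cell '.' (not opp) -> no flip
Dir N: opp run (5,3) capped by B -> flip
Dir NE: opp run (5,4), next='.' -> no flip
Dir W: first cell '.' (not opp) -> no flip
Dir E: first cell '.' (not opp) -> no flip
Dir SW: first cell '.' (not opp) -> no flip
Dir S: first cell '.' (not opp) -> no flip
Dir SE: first cell '.' (not opp) -> no flip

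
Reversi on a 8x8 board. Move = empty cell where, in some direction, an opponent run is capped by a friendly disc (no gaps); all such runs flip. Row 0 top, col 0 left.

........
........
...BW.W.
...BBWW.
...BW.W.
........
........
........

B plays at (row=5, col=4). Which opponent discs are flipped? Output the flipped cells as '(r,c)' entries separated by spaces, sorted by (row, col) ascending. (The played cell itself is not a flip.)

Answer: (4,4)

Derivation:
Dir NW: first cell 'B' (not opp) -> no flip
Dir N: opp run (4,4) capped by B -> flip
Dir NE: first cell '.' (not opp) -> no flip
Dir W: first cell '.' (not opp) -> no flip
Dir E: first cell '.' (not opp) -> no flip
Dir SW: first cell '.' (not opp) -> no flip
Dir S: first cell '.' (not opp) -> no flip
Dir SE: first cell '.' (not opp) -> no flip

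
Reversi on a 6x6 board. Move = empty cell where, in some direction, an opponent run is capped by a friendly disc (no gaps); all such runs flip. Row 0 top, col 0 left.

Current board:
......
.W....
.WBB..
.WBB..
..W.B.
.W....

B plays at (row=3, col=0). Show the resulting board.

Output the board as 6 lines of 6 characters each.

Place B at (3,0); scan 8 dirs for brackets.
Dir NW: edge -> no flip
Dir N: first cell '.' (not opp) -> no flip
Dir NE: opp run (2,1), next='.' -> no flip
Dir W: edge -> no flip
Dir E: opp run (3,1) capped by B -> flip
Dir SW: edge -> no flip
Dir S: first cell '.' (not opp) -> no flip
Dir SE: first cell '.' (not opp) -> no flip
All flips: (3,1)

Answer: ......
.W....
.WBB..
BBBB..
..W.B.
.W....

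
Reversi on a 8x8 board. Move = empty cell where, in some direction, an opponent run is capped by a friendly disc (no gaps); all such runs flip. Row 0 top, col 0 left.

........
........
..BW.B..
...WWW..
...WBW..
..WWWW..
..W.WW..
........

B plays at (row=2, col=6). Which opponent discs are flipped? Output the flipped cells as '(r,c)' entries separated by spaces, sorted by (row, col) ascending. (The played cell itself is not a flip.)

Answer: (3,5)

Derivation:
Dir NW: first cell '.' (not opp) -> no flip
Dir N: first cell '.' (not opp) -> no flip
Dir NE: first cell '.' (not opp) -> no flip
Dir W: first cell 'B' (not opp) -> no flip
Dir E: first cell '.' (not opp) -> no flip
Dir SW: opp run (3,5) capped by B -> flip
Dir S: first cell '.' (not opp) -> no flip
Dir SE: first cell '.' (not opp) -> no flip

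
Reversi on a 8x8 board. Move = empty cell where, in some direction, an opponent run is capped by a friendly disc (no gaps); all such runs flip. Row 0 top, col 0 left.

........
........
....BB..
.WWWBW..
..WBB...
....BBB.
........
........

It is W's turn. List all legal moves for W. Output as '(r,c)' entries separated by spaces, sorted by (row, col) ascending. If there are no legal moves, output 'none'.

Answer: (1,3) (1,5) (4,5) (5,3) (6,5) (6,6)

Derivation:
(1,3): flips 1 -> legal
(1,4): no bracket -> illegal
(1,5): flips 2 -> legal
(1,6): no bracket -> illegal
(2,3): no bracket -> illegal
(2,6): no bracket -> illegal
(3,6): no bracket -> illegal
(4,5): flips 2 -> legal
(4,6): no bracket -> illegal
(4,7): no bracket -> illegal
(5,2): no bracket -> illegal
(5,3): flips 2 -> legal
(5,7): no bracket -> illegal
(6,3): no bracket -> illegal
(6,4): no bracket -> illegal
(6,5): flips 2 -> legal
(6,6): flips 2 -> legal
(6,7): no bracket -> illegal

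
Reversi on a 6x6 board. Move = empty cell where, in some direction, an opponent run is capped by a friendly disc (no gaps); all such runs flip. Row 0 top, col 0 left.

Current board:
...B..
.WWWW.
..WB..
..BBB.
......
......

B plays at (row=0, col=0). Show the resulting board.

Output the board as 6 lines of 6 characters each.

Answer: B..B..
.BWWW.
..BB..
..BBB.
......
......

Derivation:
Place B at (0,0); scan 8 dirs for brackets.
Dir NW: edge -> no flip
Dir N: edge -> no flip
Dir NE: edge -> no flip
Dir W: edge -> no flip
Dir E: first cell '.' (not opp) -> no flip
Dir SW: edge -> no flip
Dir S: first cell '.' (not opp) -> no flip
Dir SE: opp run (1,1) (2,2) capped by B -> flip
All flips: (1,1) (2,2)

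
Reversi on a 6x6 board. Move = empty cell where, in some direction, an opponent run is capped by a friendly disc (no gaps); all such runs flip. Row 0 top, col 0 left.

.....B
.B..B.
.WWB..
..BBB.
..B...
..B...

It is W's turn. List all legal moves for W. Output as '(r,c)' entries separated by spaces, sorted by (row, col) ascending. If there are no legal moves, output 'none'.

(0,0): flips 1 -> legal
(0,1): flips 1 -> legal
(0,2): no bracket -> illegal
(0,3): no bracket -> illegal
(0,4): no bracket -> illegal
(1,0): no bracket -> illegal
(1,2): no bracket -> illegal
(1,3): no bracket -> illegal
(1,5): no bracket -> illegal
(2,0): no bracket -> illegal
(2,4): flips 1 -> legal
(2,5): no bracket -> illegal
(3,1): no bracket -> illegal
(3,5): no bracket -> illegal
(4,1): no bracket -> illegal
(4,3): flips 1 -> legal
(4,4): flips 1 -> legal
(4,5): no bracket -> illegal
(5,1): no bracket -> illegal
(5,3): no bracket -> illegal

Answer: (0,0) (0,1) (2,4) (4,3) (4,4)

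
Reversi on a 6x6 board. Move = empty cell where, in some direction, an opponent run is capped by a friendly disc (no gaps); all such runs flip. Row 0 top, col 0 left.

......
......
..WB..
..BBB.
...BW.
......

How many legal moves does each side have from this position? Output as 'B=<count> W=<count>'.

Answer: B=6 W=2

Derivation:
-- B to move --
(1,1): flips 1 -> legal
(1,2): flips 1 -> legal
(1,3): no bracket -> illegal
(2,1): flips 1 -> legal
(3,1): no bracket -> illegal
(3,5): no bracket -> illegal
(4,5): flips 1 -> legal
(5,3): no bracket -> illegal
(5,4): flips 1 -> legal
(5,5): flips 1 -> legal
B mobility = 6
-- W to move --
(1,2): no bracket -> illegal
(1,3): no bracket -> illegal
(1,4): no bracket -> illegal
(2,1): no bracket -> illegal
(2,4): flips 2 -> legal
(2,5): no bracket -> illegal
(3,1): no bracket -> illegal
(3,5): no bracket -> illegal
(4,1): no bracket -> illegal
(4,2): flips 2 -> legal
(4,5): no bracket -> illegal
(5,2): no bracket -> illegal
(5,3): no bracket -> illegal
(5,4): no bracket -> illegal
W mobility = 2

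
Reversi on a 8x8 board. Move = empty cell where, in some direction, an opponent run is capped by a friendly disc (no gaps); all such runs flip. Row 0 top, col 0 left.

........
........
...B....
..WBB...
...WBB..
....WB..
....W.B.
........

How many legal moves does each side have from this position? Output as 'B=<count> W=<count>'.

Answer: B=8 W=8

Derivation:
-- B to move --
(2,1): no bracket -> illegal
(2,2): no bracket -> illegal
(3,1): flips 1 -> legal
(4,1): flips 1 -> legal
(4,2): flips 1 -> legal
(5,2): flips 1 -> legal
(5,3): flips 2 -> legal
(6,3): flips 1 -> legal
(6,5): no bracket -> illegal
(7,3): flips 1 -> legal
(7,4): flips 2 -> legal
(7,5): no bracket -> illegal
B mobility = 8
-- W to move --
(1,2): no bracket -> illegal
(1,3): flips 2 -> legal
(1,4): flips 1 -> legal
(2,2): no bracket -> illegal
(2,4): flips 2 -> legal
(2,5): flips 1 -> legal
(3,5): flips 2 -> legal
(3,6): flips 1 -> legal
(4,2): no bracket -> illegal
(4,6): flips 3 -> legal
(5,3): no bracket -> illegal
(5,6): flips 1 -> legal
(5,7): no bracket -> illegal
(6,5): no bracket -> illegal
(6,7): no bracket -> illegal
(7,5): no bracket -> illegal
(7,6): no bracket -> illegal
(7,7): no bracket -> illegal
W mobility = 8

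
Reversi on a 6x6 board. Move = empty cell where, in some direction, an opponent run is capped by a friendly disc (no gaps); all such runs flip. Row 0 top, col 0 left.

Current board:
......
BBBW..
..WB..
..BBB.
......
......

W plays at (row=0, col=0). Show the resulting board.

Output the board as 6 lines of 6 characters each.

Answer: W.....
BWBW..
..WB..
..BBB.
......
......

Derivation:
Place W at (0,0); scan 8 dirs for brackets.
Dir NW: edge -> no flip
Dir N: edge -> no flip
Dir NE: edge -> no flip
Dir W: edge -> no flip
Dir E: first cell '.' (not opp) -> no flip
Dir SW: edge -> no flip
Dir S: opp run (1,0), next='.' -> no flip
Dir SE: opp run (1,1) capped by W -> flip
All flips: (1,1)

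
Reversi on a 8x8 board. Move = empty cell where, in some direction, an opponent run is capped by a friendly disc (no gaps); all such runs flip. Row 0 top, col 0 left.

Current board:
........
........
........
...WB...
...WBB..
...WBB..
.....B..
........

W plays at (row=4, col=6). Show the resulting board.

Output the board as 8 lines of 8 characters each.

Answer: ........
........
........
...WB...
...WWWW.
...WBB..
.....B..
........

Derivation:
Place W at (4,6); scan 8 dirs for brackets.
Dir NW: first cell '.' (not opp) -> no flip
Dir N: first cell '.' (not opp) -> no flip
Dir NE: first cell '.' (not opp) -> no flip
Dir W: opp run (4,5) (4,4) capped by W -> flip
Dir E: first cell '.' (not opp) -> no flip
Dir SW: opp run (5,5), next='.' -> no flip
Dir S: first cell '.' (not opp) -> no flip
Dir SE: first cell '.' (not opp) -> no flip
All flips: (4,4) (4,5)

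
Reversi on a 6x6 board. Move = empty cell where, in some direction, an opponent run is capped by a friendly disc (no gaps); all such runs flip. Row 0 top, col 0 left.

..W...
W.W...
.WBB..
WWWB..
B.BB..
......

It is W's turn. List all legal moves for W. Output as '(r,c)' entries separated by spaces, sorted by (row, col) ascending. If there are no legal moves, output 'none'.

Answer: (1,3) (1,4) (2,4) (3,4) (5,0) (5,2) (5,3) (5,4)

Derivation:
(1,1): no bracket -> illegal
(1,3): flips 1 -> legal
(1,4): flips 1 -> legal
(2,4): flips 2 -> legal
(3,4): flips 2 -> legal
(4,1): no bracket -> illegal
(4,4): no bracket -> illegal
(5,0): flips 1 -> legal
(5,1): no bracket -> illegal
(5,2): flips 1 -> legal
(5,3): flips 1 -> legal
(5,4): flips 1 -> legal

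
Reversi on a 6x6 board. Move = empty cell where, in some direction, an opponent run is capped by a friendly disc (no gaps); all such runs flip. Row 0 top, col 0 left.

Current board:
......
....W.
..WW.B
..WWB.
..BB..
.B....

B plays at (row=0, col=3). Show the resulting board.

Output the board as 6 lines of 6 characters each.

Place B at (0,3); scan 8 dirs for brackets.
Dir NW: edge -> no flip
Dir N: edge -> no flip
Dir NE: edge -> no flip
Dir W: first cell '.' (not opp) -> no flip
Dir E: first cell '.' (not opp) -> no flip
Dir SW: first cell '.' (not opp) -> no flip
Dir S: first cell '.' (not opp) -> no flip
Dir SE: opp run (1,4) capped by B -> flip
All flips: (1,4)

Answer: ...B..
....B.
..WW.B
..WWB.
..BB..
.B....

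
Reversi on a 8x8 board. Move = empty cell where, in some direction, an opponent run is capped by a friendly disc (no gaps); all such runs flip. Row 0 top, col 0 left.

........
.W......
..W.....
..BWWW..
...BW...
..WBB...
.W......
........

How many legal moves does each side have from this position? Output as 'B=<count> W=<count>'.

-- B to move --
(0,0): no bracket -> illegal
(0,1): no bracket -> illegal
(0,2): no bracket -> illegal
(1,0): no bracket -> illegal
(1,2): flips 1 -> legal
(1,3): no bracket -> illegal
(2,0): no bracket -> illegal
(2,1): no bracket -> illegal
(2,3): flips 1 -> legal
(2,4): flips 2 -> legal
(2,5): flips 1 -> legal
(2,6): flips 2 -> legal
(3,1): no bracket -> illegal
(3,6): flips 3 -> legal
(4,1): no bracket -> illegal
(4,2): no bracket -> illegal
(4,5): flips 1 -> legal
(4,6): no bracket -> illegal
(5,0): no bracket -> illegal
(5,1): flips 1 -> legal
(5,5): no bracket -> illegal
(6,0): no bracket -> illegal
(6,2): no bracket -> illegal
(6,3): no bracket -> illegal
(7,0): flips 2 -> legal
(7,1): no bracket -> illegal
(7,2): no bracket -> illegal
B mobility = 9
-- W to move --
(2,1): no bracket -> illegal
(2,3): no bracket -> illegal
(3,1): flips 1 -> legal
(4,1): no bracket -> illegal
(4,2): flips 2 -> legal
(4,5): no bracket -> illegal
(5,5): flips 2 -> legal
(6,2): flips 1 -> legal
(6,3): flips 2 -> legal
(6,4): flips 1 -> legal
(6,5): no bracket -> illegal
W mobility = 6

Answer: B=9 W=6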